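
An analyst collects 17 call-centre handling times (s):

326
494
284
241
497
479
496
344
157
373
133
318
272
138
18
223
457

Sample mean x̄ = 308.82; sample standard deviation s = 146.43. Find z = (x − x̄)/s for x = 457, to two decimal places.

z = (457 − 308.82) / 146.43 = 1.01.

1.01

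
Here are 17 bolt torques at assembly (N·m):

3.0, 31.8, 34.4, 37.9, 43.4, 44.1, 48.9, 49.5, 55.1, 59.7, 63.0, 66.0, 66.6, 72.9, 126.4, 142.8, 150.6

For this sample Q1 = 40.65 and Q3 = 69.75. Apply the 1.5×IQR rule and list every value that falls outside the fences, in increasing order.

126.4, 142.8, 150.6

IQR = Q3 − Q1 = 69.75 − 40.65 = 29.10.
Lower fence = Q1 − 1.5·IQR = 40.65 − 43.65 = -3.00.
Upper fence = Q3 + 1.5·IQR = 69.75 + 43.65 = 113.40.
126.4 > 113.40 → outlier.
142.8 > 113.40 → outlier.
150.6 > 113.40 → outlier.
All remaining values lie within [-3.00, 113.40].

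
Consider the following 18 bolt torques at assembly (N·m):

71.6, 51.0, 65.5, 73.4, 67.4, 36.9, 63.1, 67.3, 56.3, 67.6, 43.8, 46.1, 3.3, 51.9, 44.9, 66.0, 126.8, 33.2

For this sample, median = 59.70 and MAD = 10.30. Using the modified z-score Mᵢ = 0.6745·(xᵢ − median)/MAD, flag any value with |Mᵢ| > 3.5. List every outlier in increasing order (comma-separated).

3.3, 126.8

|Mᵢ| > 3.5 ⇔ |xᵢ − 59.70| > 3.5·10.30/0.6745 = 53.45.
So outliers lie outside [6.25, 113.15].
3.3: M = -3.69 → outlier.
126.8: M = 4.39 → outlier.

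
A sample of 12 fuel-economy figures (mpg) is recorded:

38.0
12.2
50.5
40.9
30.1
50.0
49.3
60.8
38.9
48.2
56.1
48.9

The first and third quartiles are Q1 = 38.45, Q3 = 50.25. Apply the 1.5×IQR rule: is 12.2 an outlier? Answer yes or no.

yes

IQR = Q3 − Q1 = 50.25 − 38.45 = 11.80.
Lower fence = Q1 − 1.5·IQR = 38.45 − 17.70 = 20.75.
Upper fence = Q3 + 1.5·IQR = 50.25 + 17.70 = 67.95.
12.2 lies below the lower fence.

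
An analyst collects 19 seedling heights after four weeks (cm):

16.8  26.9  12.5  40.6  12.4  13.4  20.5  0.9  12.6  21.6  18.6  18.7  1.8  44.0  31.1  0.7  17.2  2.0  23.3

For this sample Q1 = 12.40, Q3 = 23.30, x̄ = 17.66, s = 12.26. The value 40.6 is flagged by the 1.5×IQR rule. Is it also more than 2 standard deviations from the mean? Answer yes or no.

z = (40.6 − 17.66) / 12.26 = 1.87.
|z| = 1.87 ≤ 2.

no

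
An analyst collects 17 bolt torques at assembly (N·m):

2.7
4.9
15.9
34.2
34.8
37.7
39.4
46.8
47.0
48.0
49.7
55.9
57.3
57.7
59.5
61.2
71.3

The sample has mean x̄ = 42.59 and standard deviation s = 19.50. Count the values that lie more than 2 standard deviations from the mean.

1

Cutoffs: x̄ ± 2s = [3.59, 81.59].
Outside the cutoffs: 2.7.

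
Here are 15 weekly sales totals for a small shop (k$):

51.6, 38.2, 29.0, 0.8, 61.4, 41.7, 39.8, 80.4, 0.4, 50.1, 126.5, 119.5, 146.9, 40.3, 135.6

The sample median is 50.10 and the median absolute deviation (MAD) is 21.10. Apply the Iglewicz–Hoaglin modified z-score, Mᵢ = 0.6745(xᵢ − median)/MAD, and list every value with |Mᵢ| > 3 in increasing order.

146.9

|Mᵢ| > 3 ⇔ |xᵢ − 50.10| > 3·21.10/0.6745 = 93.85.
So outliers lie outside [-43.75, 143.95].
146.9: M = 3.09 → outlier.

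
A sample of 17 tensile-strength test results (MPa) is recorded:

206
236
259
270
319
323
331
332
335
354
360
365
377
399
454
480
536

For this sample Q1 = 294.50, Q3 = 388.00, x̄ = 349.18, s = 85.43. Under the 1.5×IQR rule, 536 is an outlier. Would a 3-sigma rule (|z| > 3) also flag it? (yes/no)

z = (536 − 349.18) / 85.43 = 2.19.
|z| = 2.19 ≤ 3.

no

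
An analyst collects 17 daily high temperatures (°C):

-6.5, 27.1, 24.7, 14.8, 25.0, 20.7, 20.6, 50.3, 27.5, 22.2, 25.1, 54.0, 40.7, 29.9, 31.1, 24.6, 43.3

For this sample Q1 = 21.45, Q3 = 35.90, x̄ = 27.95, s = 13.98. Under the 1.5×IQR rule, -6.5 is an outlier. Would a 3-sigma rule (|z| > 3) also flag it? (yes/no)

no

z = (-6.5 − 27.95) / 13.98 = -2.46.
|z| = 2.46 ≤ 3.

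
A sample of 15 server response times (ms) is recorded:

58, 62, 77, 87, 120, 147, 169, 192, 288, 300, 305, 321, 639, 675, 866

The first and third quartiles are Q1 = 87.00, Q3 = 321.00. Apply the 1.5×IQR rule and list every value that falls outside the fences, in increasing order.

675, 866

IQR = Q3 − Q1 = 321.00 − 87.00 = 234.00.
Lower fence = Q1 − 1.5·IQR = 87.00 − 351.00 = -264.00.
Upper fence = Q3 + 1.5·IQR = 321.00 + 351.00 = 672.00.
675 > 672.00 → outlier.
866 > 672.00 → outlier.
All remaining values lie within [-264.00, 672.00].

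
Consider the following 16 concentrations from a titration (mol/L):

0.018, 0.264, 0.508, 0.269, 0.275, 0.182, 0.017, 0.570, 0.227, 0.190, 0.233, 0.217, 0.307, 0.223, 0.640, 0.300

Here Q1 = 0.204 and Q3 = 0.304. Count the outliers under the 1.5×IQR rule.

5

IQR = 0.100; fences at 0.204 − 0.150 = 0.054 and 0.304 + 0.150 = 0.454.
Outside the cutoffs: 0.017, 0.018, 0.508, 0.570, 0.640.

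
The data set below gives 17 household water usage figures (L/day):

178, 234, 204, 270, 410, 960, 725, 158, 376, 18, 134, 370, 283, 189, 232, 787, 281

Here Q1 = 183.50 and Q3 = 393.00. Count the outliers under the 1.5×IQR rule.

IQR = 209.50; fences at 183.50 − 314.25 = -130.75 and 393.00 + 314.25 = 707.25.
Outside the cutoffs: 725, 787, 960.

3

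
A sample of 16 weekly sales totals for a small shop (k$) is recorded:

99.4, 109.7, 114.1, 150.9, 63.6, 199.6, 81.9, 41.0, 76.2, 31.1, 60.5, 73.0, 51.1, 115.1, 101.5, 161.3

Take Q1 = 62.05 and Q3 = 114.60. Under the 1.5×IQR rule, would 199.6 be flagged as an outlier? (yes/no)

yes

IQR = Q3 − Q1 = 114.60 − 62.05 = 52.55.
Lower fence = Q1 − 1.5·IQR = 62.05 − 78.825 = -16.775.
Upper fence = Q3 + 1.5·IQR = 114.60 + 78.825 = 193.425.
199.6 lies above the upper fence.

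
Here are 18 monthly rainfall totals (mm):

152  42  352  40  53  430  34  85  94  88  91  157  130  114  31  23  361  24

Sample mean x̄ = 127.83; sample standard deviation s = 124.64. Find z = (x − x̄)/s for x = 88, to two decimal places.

z = (88 − 127.83) / 124.64 = -0.32.

-0.32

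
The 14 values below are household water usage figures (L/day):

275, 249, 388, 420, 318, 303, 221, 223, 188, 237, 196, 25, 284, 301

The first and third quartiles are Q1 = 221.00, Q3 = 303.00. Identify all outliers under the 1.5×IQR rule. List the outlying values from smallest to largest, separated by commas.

IQR = Q3 − Q1 = 303.00 − 221.00 = 82.00.
Lower fence = Q1 − 1.5·IQR = 221.00 − 123.00 = 98.00.
Upper fence = Q3 + 1.5·IQR = 303.00 + 123.00 = 426.00.
25 < 98.00 → outlier.
All remaining values lie within [98.00, 426.00].

25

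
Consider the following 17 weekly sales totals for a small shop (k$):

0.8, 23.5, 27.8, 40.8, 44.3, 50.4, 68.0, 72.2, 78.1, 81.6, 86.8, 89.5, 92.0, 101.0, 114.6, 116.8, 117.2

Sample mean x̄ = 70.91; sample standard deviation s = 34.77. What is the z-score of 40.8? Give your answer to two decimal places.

z = (40.8 − 70.91) / 34.77 = -0.87.

-0.87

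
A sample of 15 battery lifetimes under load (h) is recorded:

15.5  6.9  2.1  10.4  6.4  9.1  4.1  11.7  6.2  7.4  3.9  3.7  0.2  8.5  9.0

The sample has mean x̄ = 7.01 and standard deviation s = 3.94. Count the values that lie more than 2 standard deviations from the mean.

Cutoffs: x̄ ± 2s = [-0.87, 14.89].
Outside the cutoffs: 15.5.

1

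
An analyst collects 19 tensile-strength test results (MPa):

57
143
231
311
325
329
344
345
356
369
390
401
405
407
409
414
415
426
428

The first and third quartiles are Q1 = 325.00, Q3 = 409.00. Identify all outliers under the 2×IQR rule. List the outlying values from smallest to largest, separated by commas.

57, 143

IQR = Q3 − Q1 = 409.00 − 325.00 = 84.00.
Lower fence = Q1 − 2·IQR = 325.00 − 168.00 = 157.00.
Upper fence = Q3 + 2·IQR = 409.00 + 168.00 = 577.00.
57 < 157.00 → outlier.
143 < 157.00 → outlier.
All remaining values lie within [157.00, 577.00].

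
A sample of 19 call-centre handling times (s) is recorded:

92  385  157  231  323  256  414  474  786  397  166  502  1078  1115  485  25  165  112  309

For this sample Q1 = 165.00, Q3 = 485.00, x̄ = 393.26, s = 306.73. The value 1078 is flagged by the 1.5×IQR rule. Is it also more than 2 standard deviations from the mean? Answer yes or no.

z = (1078 − 393.26) / 306.73 = 2.23.
|z| = 2.23 > 2.

yes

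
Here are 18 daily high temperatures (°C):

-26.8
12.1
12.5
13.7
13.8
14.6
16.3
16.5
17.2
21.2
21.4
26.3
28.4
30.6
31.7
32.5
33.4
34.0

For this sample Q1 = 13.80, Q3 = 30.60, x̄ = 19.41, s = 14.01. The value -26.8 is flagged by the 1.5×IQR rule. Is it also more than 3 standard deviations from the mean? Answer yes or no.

yes

z = (-26.8 − 19.41) / 14.01 = -3.30.
|z| = 3.30 > 3.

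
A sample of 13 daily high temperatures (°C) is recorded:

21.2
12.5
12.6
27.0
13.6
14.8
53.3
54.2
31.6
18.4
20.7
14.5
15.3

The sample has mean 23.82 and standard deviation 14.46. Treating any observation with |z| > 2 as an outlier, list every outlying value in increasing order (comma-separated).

Cutoffs at x̄ ± 2s: 23.82 ± 2·14.46 = [-5.10, 52.74].
53.3: z = 2.04, |z| > 2 → outlier.
54.2: z = 2.10, |z| > 2 → outlier.
Every other value lies within [-5.10, 52.74].

53.3, 54.2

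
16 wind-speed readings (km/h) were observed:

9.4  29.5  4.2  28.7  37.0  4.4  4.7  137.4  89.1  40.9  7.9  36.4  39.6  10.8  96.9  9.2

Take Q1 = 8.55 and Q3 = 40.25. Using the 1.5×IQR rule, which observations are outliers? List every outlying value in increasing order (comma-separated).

89.1, 96.9, 137.4

IQR = Q3 − Q1 = 40.25 − 8.55 = 31.70.
Lower fence = Q1 − 1.5·IQR = 8.55 − 47.55 = -39.00.
Upper fence = Q3 + 1.5·IQR = 40.25 + 47.55 = 87.80.
89.1 > 87.80 → outlier.
96.9 > 87.80 → outlier.
137.4 > 87.80 → outlier.
All remaining values lie within [-39.00, 87.80].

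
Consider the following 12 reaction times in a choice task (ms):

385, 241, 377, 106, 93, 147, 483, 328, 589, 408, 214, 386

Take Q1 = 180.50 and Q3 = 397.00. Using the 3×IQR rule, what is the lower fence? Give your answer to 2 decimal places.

-469.00

IQR = Q3 − Q1 = 397.00 − 180.50 = 216.50.
Lower fence = Q1 − 3·IQR = 180.50 − 649.50 = -469.00.
Upper fence = Q3 + 3·IQR = 397.00 + 649.50 = 1046.50.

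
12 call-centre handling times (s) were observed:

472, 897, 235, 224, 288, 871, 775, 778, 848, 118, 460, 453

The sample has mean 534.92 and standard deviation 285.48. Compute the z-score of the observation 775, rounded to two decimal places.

z = (775 − 534.92) / 285.48 = 0.84.

0.84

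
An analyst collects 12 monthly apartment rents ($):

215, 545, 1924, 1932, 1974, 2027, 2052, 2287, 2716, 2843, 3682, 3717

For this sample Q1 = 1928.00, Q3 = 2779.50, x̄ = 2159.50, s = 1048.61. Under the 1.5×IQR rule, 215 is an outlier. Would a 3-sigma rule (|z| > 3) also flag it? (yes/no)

z = (215 − 2159.50) / 1048.61 = -1.85.
|z| = 1.85 ≤ 3.

no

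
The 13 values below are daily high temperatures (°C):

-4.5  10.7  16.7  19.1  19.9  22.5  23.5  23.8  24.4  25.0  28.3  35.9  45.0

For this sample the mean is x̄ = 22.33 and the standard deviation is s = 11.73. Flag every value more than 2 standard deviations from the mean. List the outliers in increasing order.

-4.5

Cutoffs at x̄ ± 2s: 22.33 ± 2·11.73 = [-1.13, 45.79].
-4.5: z = -2.29, |z| > 2 → outlier.
Every other value lies within [-1.13, 45.79].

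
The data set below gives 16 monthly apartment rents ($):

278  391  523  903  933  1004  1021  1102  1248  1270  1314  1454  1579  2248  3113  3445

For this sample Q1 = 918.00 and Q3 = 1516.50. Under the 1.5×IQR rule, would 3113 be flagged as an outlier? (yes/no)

yes

IQR = Q3 − Q1 = 1516.50 − 918.00 = 598.50.
Lower fence = Q1 − 1.5·IQR = 918.00 − 897.75 = 20.25.
Upper fence = Q3 + 1.5·IQR = 1516.50 + 897.75 = 2414.25.
3113 lies above the upper fence.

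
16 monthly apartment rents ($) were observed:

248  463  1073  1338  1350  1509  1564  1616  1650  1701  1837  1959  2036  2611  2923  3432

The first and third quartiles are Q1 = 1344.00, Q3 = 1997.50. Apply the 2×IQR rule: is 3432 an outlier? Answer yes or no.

yes

IQR = Q3 − Q1 = 1997.50 − 1344.00 = 653.50.
Lower fence = Q1 − 2·IQR = 1344.00 − 1307.00 = 37.00.
Upper fence = Q3 + 2·IQR = 1997.50 + 1307.00 = 3304.50.
3432 lies above the upper fence.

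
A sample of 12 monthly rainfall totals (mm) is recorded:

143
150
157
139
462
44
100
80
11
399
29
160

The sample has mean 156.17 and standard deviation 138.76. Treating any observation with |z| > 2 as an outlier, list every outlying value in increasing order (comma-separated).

462

Cutoffs at x̄ ± 2s: 156.17 ± 2·138.76 = [-121.35, 433.69].
462: z = 2.20, |z| > 2 → outlier.
Every other value lies within [-121.35, 433.69].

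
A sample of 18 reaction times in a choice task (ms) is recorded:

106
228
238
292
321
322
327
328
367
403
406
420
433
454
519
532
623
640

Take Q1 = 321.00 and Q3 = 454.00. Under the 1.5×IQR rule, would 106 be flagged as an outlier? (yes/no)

yes

IQR = Q3 − Q1 = 454.00 − 321.00 = 133.00.
Lower fence = Q1 − 1.5·IQR = 321.00 − 199.50 = 121.50.
Upper fence = Q3 + 1.5·IQR = 454.00 + 199.50 = 653.50.
106 lies below the lower fence.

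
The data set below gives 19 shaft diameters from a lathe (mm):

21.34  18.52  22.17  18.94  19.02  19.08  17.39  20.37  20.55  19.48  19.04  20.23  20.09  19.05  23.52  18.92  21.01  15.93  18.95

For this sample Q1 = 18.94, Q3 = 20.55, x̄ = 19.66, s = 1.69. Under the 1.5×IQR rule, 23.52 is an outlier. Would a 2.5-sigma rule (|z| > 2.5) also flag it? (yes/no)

z = (23.52 − 19.66) / 1.69 = 2.28.
|z| = 2.28 ≤ 2.5.

no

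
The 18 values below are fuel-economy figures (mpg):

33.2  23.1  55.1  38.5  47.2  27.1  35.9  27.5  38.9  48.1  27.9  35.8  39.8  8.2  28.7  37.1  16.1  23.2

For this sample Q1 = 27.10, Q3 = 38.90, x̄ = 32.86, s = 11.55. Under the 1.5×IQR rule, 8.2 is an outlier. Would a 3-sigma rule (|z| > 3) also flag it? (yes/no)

z = (8.2 − 32.86) / 11.55 = -2.14.
|z| = 2.14 ≤ 3.

no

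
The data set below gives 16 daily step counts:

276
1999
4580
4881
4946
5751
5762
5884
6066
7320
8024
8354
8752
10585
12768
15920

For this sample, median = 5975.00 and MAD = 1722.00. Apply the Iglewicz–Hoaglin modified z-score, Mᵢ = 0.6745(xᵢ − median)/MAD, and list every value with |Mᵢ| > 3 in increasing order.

15920

|Mᵢ| > 3 ⇔ |xᵢ − 5975.00| > 3·1722.00/0.6745 = 7659.01.
So outliers lie outside [-1684.01, 13634.01].
15920: M = 3.90 → outlier.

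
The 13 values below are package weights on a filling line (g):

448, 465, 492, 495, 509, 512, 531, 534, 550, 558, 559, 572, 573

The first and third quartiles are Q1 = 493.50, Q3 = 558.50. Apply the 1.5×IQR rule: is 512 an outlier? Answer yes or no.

no

IQR = Q3 − Q1 = 558.50 − 493.50 = 65.00.
Lower fence = Q1 − 1.5·IQR = 493.50 − 97.50 = 396.00.
Upper fence = Q3 + 1.5·IQR = 558.50 + 97.50 = 656.00.
512 lies within [396.00, 656.00].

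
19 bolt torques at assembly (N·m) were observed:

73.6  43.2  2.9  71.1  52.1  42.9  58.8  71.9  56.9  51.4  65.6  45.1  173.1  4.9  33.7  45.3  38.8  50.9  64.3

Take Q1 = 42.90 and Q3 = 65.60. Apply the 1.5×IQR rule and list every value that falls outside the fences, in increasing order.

IQR = Q3 − Q1 = 65.60 − 42.90 = 22.70.
Lower fence = Q1 − 1.5·IQR = 42.90 − 34.05 = 8.85.
Upper fence = Q3 + 1.5·IQR = 65.60 + 34.05 = 99.65.
2.9 < 8.85 → outlier.
4.9 < 8.85 → outlier.
173.1 > 99.65 → outlier.
All remaining values lie within [8.85, 99.65].

2.9, 4.9, 173.1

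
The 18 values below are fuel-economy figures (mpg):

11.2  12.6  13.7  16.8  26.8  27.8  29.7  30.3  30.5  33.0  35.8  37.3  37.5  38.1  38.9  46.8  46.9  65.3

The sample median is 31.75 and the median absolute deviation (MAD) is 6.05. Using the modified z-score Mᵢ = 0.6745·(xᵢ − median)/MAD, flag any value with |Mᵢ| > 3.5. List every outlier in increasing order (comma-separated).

|Mᵢ| > 3.5 ⇔ |xᵢ − 31.75| > 3.5·6.05/0.6745 = 31.39.
So outliers lie outside [0.36, 63.14].
65.3: M = 3.74 → outlier.

65.3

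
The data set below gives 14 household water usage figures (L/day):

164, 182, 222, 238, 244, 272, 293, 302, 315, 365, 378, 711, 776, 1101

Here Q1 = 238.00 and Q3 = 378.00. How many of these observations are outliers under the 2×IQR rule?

3

IQR = 140.00; fences at 238.00 − 280.00 = -42.00 and 378.00 + 280.00 = 658.00.
Outside the cutoffs: 711, 776, 1101.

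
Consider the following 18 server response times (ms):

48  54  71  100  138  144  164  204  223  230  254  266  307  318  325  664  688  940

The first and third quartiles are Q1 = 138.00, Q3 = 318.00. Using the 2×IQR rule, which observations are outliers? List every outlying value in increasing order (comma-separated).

IQR = Q3 − Q1 = 318.00 − 138.00 = 180.00.
Lower fence = Q1 − 2·IQR = 138.00 − 360.00 = -222.00.
Upper fence = Q3 + 2·IQR = 318.00 + 360.00 = 678.00.
688 > 678.00 → outlier.
940 > 678.00 → outlier.
All remaining values lie within [-222.00, 678.00].

688, 940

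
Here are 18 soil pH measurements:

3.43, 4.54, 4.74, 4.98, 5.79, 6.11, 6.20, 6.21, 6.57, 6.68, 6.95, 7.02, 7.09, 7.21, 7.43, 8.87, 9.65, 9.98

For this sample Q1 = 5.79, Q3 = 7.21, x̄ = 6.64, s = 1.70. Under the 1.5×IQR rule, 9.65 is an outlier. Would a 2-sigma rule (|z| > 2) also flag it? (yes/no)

no

z = (9.65 − 6.64) / 1.70 = 1.77.
|z| = 1.77 ≤ 2.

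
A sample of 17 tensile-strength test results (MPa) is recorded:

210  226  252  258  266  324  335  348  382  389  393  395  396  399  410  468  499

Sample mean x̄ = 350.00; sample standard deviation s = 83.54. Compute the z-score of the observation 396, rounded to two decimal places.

z = (396 − 350.00) / 83.54 = 0.55.

0.55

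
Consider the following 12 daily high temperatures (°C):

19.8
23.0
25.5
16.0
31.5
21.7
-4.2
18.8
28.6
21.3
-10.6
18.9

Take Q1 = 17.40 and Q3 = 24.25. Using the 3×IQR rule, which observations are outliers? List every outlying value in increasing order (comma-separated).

IQR = Q3 − Q1 = 24.25 − 17.40 = 6.85.
Lower fence = Q1 − 3·IQR = 17.40 − 20.55 = -3.15.
Upper fence = Q3 + 3·IQR = 24.25 + 20.55 = 44.80.
-10.6 < -3.15 → outlier.
-4.2 < -3.15 → outlier.
All remaining values lie within [-3.15, 44.80].

-10.6, -4.2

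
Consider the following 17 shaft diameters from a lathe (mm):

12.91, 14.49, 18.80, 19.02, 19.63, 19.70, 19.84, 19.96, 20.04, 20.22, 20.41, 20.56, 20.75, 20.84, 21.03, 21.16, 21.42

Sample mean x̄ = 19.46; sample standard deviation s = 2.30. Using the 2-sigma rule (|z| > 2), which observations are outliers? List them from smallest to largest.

Cutoffs at x̄ ± 2s: 19.46 ± 2·2.30 = [14.86, 24.06].
12.91: z = -2.85, |z| > 2 → outlier.
14.49: z = -2.16, |z| > 2 → outlier.
Every other value lies within [14.86, 24.06].

12.91, 14.49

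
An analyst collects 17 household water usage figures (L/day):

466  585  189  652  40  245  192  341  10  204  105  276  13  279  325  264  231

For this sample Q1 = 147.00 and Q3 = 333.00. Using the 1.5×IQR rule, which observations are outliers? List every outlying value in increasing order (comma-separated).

IQR = Q3 − Q1 = 333.00 − 147.00 = 186.00.
Lower fence = Q1 − 1.5·IQR = 147.00 − 279.00 = -132.00.
Upper fence = Q3 + 1.5·IQR = 333.00 + 279.00 = 612.00.
652 > 612.00 → outlier.
All remaining values lie within [-132.00, 612.00].

652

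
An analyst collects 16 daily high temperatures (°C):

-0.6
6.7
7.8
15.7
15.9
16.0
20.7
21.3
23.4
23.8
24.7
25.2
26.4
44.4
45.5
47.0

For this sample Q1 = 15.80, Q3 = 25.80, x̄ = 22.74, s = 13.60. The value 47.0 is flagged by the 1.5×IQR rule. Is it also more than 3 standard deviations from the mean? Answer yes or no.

no

z = (47.0 − 22.74) / 13.60 = 1.78.
|z| = 1.78 ≤ 3.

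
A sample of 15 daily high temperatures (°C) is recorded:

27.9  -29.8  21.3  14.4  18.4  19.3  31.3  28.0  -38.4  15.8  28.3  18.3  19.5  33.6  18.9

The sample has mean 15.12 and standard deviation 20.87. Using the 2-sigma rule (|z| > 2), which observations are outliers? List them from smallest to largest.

Cutoffs at x̄ ± 2s: 15.12 ± 2·20.87 = [-26.62, 56.86].
-38.4: z = -2.56, |z| > 2 → outlier.
-29.8: z = -2.15, |z| > 2 → outlier.
Every other value lies within [-26.62, 56.86].

-38.4, -29.8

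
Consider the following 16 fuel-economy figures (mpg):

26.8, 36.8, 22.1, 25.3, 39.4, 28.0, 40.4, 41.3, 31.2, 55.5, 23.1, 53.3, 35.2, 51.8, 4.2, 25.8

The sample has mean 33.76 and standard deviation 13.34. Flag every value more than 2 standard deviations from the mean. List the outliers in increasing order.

4.2

Cutoffs at x̄ ± 2s: 33.76 ± 2·13.34 = [7.08, 60.44].
4.2: z = -2.22, |z| > 2 → outlier.
Every other value lies within [7.08, 60.44].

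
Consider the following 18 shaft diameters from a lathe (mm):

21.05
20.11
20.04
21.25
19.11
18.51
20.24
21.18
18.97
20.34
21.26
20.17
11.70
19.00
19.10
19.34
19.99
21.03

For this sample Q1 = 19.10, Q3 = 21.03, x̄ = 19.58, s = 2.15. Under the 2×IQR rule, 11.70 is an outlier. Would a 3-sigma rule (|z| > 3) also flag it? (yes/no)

z = (11.70 − 19.58) / 2.15 = -3.67.
|z| = 3.67 > 3.

yes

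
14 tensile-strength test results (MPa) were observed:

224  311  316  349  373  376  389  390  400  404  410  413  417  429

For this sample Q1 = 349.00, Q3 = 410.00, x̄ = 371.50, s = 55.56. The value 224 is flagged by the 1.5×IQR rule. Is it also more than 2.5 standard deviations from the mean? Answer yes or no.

yes

z = (224 − 371.50) / 55.56 = -2.65.
|z| = 2.65 > 2.5.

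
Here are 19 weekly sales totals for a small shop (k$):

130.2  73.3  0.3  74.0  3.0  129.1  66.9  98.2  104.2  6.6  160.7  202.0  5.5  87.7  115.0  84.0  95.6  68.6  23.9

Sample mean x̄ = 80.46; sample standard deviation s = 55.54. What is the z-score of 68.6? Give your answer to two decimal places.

-0.21

z = (68.6 − 80.46) / 55.54 = -0.21.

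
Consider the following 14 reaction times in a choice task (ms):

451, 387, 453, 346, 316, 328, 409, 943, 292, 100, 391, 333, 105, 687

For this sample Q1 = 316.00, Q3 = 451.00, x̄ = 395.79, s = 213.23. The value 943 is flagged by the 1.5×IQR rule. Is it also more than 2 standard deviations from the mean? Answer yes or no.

z = (943 − 395.79) / 213.23 = 2.57.
|z| = 2.57 > 2.

yes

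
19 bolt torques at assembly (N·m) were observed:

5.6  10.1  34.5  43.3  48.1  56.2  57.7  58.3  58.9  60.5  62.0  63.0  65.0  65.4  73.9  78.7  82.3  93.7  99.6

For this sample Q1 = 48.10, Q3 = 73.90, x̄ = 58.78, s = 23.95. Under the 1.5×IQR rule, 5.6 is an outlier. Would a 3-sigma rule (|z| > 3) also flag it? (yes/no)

no

z = (5.6 − 58.78) / 23.95 = -2.22.
|z| = 2.22 ≤ 3.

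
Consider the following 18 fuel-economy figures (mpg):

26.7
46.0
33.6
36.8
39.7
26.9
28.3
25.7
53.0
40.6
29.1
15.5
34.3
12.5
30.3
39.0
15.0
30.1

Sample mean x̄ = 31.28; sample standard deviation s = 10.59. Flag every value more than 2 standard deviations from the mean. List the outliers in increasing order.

Cutoffs at x̄ ± 2s: 31.28 ± 2·10.59 = [10.10, 52.46].
53.0: z = 2.05, |z| > 2 → outlier.
Every other value lies within [10.10, 52.46].

53.0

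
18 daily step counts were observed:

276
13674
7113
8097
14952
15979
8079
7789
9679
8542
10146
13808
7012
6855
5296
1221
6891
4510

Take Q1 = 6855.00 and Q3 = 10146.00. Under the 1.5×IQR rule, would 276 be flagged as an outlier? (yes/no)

IQR = Q3 − Q1 = 10146.00 − 6855.00 = 3291.00.
Lower fence = Q1 − 1.5·IQR = 6855.00 − 4936.50 = 1918.50.
Upper fence = Q3 + 1.5·IQR = 10146.00 + 4936.50 = 15082.50.
276 lies below the lower fence.

yes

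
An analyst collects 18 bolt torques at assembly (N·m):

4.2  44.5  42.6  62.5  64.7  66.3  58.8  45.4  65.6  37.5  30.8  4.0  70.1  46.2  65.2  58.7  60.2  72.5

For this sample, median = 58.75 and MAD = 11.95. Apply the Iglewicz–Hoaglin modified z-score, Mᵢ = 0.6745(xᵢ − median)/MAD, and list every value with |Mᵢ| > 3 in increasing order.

|Mᵢ| > 3 ⇔ |xᵢ − 58.75| > 3·11.95/0.6745 = 53.15.
So outliers lie outside [5.60, 111.90].
4.0: M = -3.09 → outlier.
4.2: M = -3.08 → outlier.

4.0, 4.2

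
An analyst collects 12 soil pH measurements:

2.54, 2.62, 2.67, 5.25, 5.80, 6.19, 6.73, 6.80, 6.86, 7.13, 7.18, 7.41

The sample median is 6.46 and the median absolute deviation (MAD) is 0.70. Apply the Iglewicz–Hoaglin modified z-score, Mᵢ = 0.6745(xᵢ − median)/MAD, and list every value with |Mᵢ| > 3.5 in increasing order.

2.54, 2.62, 2.67

|Mᵢ| > 3.5 ⇔ |xᵢ − 6.46| > 3.5·0.70/0.6745 = 3.63.
So outliers lie outside [2.83, 10.09].
2.54: M = -3.78 → outlier.
2.62: M = -3.70 → outlier.
2.67: M = -3.65 → outlier.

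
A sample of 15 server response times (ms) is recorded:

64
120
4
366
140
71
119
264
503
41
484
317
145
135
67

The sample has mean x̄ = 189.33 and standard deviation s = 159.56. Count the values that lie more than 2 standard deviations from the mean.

0

Cutoffs: x̄ ± 2s = [-129.79, 508.45].
Every value lies within the cutoffs.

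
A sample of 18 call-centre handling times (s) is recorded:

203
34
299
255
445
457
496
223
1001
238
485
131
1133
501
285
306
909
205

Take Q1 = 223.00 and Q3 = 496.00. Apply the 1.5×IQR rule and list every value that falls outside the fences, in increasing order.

909, 1001, 1133

IQR = Q3 − Q1 = 496.00 − 223.00 = 273.00.
Lower fence = Q1 − 1.5·IQR = 223.00 − 409.50 = -186.50.
Upper fence = Q3 + 1.5·IQR = 496.00 + 409.50 = 905.50.
909 > 905.50 → outlier.
1001 > 905.50 → outlier.
1133 > 905.50 → outlier.
All remaining values lie within [-186.50, 905.50].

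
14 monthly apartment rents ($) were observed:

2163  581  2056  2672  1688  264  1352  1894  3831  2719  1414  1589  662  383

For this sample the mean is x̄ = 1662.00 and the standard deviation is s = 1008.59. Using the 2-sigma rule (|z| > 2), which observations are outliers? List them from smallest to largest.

Cutoffs at x̄ ± 2s: 1662.00 ± 2·1008.59 = [-355.18, 3679.18].
3831: z = 2.15, |z| > 2 → outlier.
Every other value lies within [-355.18, 3679.18].

3831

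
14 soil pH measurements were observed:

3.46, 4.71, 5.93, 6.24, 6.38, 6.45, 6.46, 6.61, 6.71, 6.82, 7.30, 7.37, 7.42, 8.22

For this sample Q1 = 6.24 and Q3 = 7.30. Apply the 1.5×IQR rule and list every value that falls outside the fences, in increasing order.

3.46

IQR = Q3 − Q1 = 7.30 − 6.24 = 1.06.
Lower fence = Q1 − 1.5·IQR = 6.24 − 1.59 = 4.65.
Upper fence = Q3 + 1.5·IQR = 7.30 + 1.59 = 8.89.
3.46 < 4.65 → outlier.
All remaining values lie within [4.65, 8.89].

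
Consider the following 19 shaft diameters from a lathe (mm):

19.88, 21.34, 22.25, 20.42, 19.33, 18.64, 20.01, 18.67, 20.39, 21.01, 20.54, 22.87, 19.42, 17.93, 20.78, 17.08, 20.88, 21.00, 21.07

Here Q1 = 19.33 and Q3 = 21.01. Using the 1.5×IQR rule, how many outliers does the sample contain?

IQR = 1.68; fences at 19.33 − 2.52 = 16.81 and 21.01 + 2.52 = 23.53.
Every value lies within the cutoffs.

0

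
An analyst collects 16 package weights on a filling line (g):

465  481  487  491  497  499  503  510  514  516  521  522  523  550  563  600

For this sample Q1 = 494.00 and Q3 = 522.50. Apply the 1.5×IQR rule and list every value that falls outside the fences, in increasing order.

600

IQR = Q3 − Q1 = 522.50 − 494.00 = 28.50.
Lower fence = Q1 − 1.5·IQR = 494.00 − 42.75 = 451.25.
Upper fence = Q3 + 1.5·IQR = 522.50 + 42.75 = 565.25.
600 > 565.25 → outlier.
All remaining values lie within [451.25, 565.25].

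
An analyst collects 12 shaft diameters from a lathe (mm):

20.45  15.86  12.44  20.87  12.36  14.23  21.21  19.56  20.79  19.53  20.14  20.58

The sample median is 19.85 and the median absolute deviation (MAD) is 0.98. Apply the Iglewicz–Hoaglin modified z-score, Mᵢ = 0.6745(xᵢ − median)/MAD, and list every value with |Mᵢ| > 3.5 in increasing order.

|Mᵢ| > 3.5 ⇔ |xᵢ − 19.85| > 3.5·0.98/0.6745 = 5.09.
So outliers lie outside [14.76, 24.94].
12.36: M = -5.16 → outlier.
12.44: M = -5.10 → outlier.
14.23: M = -3.87 → outlier.

12.36, 12.44, 14.23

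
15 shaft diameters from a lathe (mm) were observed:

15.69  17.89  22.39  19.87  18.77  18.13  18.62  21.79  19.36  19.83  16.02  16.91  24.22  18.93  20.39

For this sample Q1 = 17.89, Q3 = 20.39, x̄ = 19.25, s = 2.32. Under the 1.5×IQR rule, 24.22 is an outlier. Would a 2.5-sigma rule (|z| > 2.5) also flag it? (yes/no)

no

z = (24.22 − 19.25) / 2.32 = 2.14.
|z| = 2.14 ≤ 2.5.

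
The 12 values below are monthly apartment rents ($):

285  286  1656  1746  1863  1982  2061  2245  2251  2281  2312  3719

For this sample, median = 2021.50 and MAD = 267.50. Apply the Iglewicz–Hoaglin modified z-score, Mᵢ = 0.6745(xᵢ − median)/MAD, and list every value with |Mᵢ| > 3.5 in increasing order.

285, 286, 3719

|Mᵢ| > 3.5 ⇔ |xᵢ − 2021.50| > 3.5·267.50/0.6745 = 1388.07.
So outliers lie outside [633.43, 3409.57].
285: M = -4.38 → outlier.
286: M = -4.38 → outlier.
3719: M = 4.28 → outlier.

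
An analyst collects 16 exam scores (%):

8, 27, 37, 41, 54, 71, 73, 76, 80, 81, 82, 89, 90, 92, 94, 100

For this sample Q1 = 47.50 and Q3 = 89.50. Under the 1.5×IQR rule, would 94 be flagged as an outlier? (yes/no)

no

IQR = Q3 − Q1 = 89.50 − 47.50 = 42.00.
Lower fence = Q1 − 1.5·IQR = 47.50 − 63.00 = -15.50.
Upper fence = Q3 + 1.5·IQR = 89.50 + 63.00 = 152.50.
94 lies within [-15.50, 152.50].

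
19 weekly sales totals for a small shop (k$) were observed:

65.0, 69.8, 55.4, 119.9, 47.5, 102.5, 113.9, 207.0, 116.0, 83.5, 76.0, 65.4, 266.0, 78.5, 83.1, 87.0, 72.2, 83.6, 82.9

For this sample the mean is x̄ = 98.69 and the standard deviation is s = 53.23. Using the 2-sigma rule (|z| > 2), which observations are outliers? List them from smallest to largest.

207.0, 266.0

Cutoffs at x̄ ± 2s: 98.69 ± 2·53.23 = [-7.77, 205.15].
207.0: z = 2.03, |z| > 2 → outlier.
266.0: z = 3.14, |z| > 2 → outlier.
Every other value lies within [-7.77, 205.15].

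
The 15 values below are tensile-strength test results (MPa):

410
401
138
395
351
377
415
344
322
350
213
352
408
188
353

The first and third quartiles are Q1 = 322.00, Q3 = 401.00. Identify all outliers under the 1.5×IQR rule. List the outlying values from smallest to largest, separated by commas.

138, 188

IQR = Q3 − Q1 = 401.00 − 322.00 = 79.00.
Lower fence = Q1 − 1.5·IQR = 322.00 − 118.50 = 203.50.
Upper fence = Q3 + 1.5·IQR = 401.00 + 118.50 = 519.50.
138 < 203.50 → outlier.
188 < 203.50 → outlier.
All remaining values lie within [203.50, 519.50].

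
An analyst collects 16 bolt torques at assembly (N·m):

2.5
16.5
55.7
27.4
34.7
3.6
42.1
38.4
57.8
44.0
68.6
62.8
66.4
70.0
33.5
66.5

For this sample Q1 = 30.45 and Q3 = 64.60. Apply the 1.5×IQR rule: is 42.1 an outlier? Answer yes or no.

no

IQR = Q3 − Q1 = 64.60 − 30.45 = 34.15.
Lower fence = Q1 − 1.5·IQR = 30.45 − 51.225 = -20.775.
Upper fence = Q3 + 1.5·IQR = 64.60 + 51.225 = 115.825.
42.1 lies within [-20.775, 115.825].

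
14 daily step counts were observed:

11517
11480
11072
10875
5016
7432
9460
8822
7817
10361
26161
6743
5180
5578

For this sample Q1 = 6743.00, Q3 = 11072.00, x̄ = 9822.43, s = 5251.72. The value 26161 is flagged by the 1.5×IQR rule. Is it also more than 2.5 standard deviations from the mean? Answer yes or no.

yes

z = (26161 − 9822.43) / 5251.72 = 3.11.
|z| = 3.11 > 2.5.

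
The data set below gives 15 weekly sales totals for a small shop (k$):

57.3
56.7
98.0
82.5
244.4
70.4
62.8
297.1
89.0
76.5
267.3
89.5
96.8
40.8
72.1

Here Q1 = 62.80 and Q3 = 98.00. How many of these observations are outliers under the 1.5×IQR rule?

IQR = 35.20; fences at 62.80 − 52.80 = 10.00 and 98.00 + 52.80 = 150.80.
Outside the cutoffs: 244.4, 267.3, 297.1.

3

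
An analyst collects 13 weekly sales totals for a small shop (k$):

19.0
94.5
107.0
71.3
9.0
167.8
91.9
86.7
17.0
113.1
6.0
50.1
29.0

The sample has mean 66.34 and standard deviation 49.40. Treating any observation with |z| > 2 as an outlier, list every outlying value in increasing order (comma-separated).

Cutoffs at x̄ ± 2s: 66.34 ± 2·49.40 = [-32.46, 165.14].
167.8: z = 2.05, |z| > 2 → outlier.
Every other value lies within [-32.46, 165.14].

167.8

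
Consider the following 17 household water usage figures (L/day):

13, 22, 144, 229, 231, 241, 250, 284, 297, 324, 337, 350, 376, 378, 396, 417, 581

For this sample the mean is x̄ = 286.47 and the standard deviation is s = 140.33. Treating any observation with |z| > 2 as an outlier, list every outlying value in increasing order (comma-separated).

Cutoffs at x̄ ± 2s: 286.47 ± 2·140.33 = [5.81, 567.13].
581: z = 2.10, |z| > 2 → outlier.
Every other value lies within [5.81, 567.13].

581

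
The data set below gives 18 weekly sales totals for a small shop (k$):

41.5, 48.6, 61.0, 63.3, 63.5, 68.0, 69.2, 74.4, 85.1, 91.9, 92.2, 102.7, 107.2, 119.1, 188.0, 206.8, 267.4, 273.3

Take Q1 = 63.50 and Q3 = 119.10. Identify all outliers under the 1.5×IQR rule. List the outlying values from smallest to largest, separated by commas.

IQR = Q3 − Q1 = 119.10 − 63.50 = 55.60.
Lower fence = Q1 − 1.5·IQR = 63.50 − 83.40 = -19.90.
Upper fence = Q3 + 1.5·IQR = 119.10 + 83.40 = 202.50.
206.8 > 202.50 → outlier.
267.4 > 202.50 → outlier.
273.3 > 202.50 → outlier.
All remaining values lie within [-19.90, 202.50].

206.8, 267.4, 273.3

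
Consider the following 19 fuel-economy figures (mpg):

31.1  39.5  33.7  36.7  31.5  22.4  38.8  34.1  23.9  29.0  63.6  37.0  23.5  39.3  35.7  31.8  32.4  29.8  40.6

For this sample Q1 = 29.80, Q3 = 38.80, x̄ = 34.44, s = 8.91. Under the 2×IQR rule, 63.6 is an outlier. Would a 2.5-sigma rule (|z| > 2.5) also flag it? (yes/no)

z = (63.6 − 34.44) / 8.91 = 3.27.
|z| = 3.27 > 2.5.

yes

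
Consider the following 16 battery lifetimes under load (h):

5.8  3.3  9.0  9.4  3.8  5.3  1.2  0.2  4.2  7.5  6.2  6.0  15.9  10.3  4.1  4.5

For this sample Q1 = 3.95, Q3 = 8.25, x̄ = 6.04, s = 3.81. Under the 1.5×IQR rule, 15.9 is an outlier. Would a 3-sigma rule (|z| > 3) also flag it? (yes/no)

z = (15.9 − 6.04) / 3.81 = 2.59.
|z| = 2.59 ≤ 3.

no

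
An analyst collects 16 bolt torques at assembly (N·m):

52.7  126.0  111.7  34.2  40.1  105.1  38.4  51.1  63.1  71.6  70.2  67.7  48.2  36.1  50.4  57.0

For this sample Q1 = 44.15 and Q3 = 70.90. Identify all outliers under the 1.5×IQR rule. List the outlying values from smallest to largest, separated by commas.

111.7, 126.0

IQR = Q3 − Q1 = 70.90 − 44.15 = 26.75.
Lower fence = Q1 − 1.5·IQR = 44.15 − 40.125 = 4.025.
Upper fence = Q3 + 1.5·IQR = 70.90 + 40.125 = 111.025.
111.7 > 111.025 → outlier.
126.0 > 111.025 → outlier.
All remaining values lie within [4.025, 111.025].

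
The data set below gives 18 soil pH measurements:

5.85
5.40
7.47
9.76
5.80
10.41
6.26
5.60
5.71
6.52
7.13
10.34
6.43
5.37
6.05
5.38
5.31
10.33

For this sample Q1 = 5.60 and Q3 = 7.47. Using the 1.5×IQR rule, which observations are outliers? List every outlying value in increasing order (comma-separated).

10.33, 10.34, 10.41

IQR = Q3 − Q1 = 7.47 − 5.60 = 1.87.
Lower fence = Q1 − 1.5·IQR = 5.60 − 2.805 = 2.795.
Upper fence = Q3 + 1.5·IQR = 7.47 + 2.805 = 10.275.
10.33 > 10.275 → outlier.
10.34 > 10.275 → outlier.
10.41 > 10.275 → outlier.
All remaining values lie within [2.795, 10.275].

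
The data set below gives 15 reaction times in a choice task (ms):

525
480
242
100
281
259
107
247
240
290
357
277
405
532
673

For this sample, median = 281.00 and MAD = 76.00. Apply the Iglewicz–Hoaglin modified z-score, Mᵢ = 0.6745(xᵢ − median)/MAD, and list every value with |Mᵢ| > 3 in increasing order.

|Mᵢ| > 3 ⇔ |xᵢ − 281.00| > 3·76.00/0.6745 = 338.03.
So outliers lie outside [-57.03, 619.03].
673: M = 3.48 → outlier.

673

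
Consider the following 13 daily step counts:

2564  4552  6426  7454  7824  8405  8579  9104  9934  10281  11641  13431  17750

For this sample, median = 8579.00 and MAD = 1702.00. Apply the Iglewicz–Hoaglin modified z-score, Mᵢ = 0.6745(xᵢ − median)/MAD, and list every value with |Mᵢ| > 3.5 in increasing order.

|Mᵢ| > 3.5 ⇔ |xᵢ − 8579.00| > 3.5·1702.00/0.6745 = 8831.73.
So outliers lie outside [-252.73, 17410.73].
17750: M = 3.63 → outlier.

17750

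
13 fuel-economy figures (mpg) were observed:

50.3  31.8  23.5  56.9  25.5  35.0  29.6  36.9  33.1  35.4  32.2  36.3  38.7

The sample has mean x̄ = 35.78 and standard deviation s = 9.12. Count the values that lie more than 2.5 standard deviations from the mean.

0

Cutoffs: x̄ ± 2.5s = [12.98, 58.58].
Every value lies within the cutoffs.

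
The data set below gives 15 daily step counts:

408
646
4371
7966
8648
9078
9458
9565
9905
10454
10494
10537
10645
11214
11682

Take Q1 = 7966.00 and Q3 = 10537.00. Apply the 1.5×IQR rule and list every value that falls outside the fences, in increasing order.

IQR = Q3 − Q1 = 10537.00 − 7966.00 = 2571.00.
Lower fence = Q1 − 1.5·IQR = 7966.00 − 3856.50 = 4109.50.
Upper fence = Q3 + 1.5·IQR = 10537.00 + 3856.50 = 14393.50.
408 < 4109.50 → outlier.
646 < 4109.50 → outlier.
All remaining values lie within [4109.50, 14393.50].

408, 646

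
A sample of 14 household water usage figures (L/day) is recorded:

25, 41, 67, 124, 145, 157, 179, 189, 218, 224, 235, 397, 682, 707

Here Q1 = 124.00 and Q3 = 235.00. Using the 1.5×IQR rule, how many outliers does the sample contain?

2

IQR = 111.00; fences at 124.00 − 166.50 = -42.50 and 235.00 + 166.50 = 401.50.
Outside the cutoffs: 682, 707.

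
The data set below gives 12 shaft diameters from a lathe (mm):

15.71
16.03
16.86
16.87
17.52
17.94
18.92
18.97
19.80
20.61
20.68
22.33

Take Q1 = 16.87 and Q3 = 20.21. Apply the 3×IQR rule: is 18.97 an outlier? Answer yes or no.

no

IQR = Q3 − Q1 = 20.21 − 16.87 = 3.34.
Lower fence = Q1 − 3·IQR = 16.87 − 10.02 = 6.85.
Upper fence = Q3 + 3·IQR = 20.21 + 10.02 = 30.23.
18.97 lies within [6.85, 30.23].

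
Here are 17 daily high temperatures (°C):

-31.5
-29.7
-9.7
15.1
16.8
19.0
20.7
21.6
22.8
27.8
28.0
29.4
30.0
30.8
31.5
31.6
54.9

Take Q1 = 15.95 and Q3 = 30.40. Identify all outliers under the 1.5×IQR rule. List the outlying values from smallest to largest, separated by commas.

IQR = Q3 − Q1 = 30.40 − 15.95 = 14.45.
Lower fence = Q1 − 1.5·IQR = 15.95 − 21.675 = -5.725.
Upper fence = Q3 + 1.5·IQR = 30.40 + 21.675 = 52.075.
-31.5 < -5.725 → outlier.
-29.7 < -5.725 → outlier.
-9.7 < -5.725 → outlier.
54.9 > 52.075 → outlier.
All remaining values lie within [-5.725, 52.075].

-31.5, -29.7, -9.7, 54.9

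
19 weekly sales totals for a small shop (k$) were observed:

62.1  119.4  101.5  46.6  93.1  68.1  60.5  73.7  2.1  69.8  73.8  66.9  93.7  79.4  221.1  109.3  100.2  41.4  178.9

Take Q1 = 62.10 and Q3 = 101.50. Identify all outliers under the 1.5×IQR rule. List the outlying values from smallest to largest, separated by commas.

IQR = Q3 − Q1 = 101.50 − 62.10 = 39.40.
Lower fence = Q1 − 1.5·IQR = 62.10 − 59.10 = 3.00.
Upper fence = Q3 + 1.5·IQR = 101.50 + 59.10 = 160.60.
2.1 < 3.00 → outlier.
178.9 > 160.60 → outlier.
221.1 > 160.60 → outlier.
All remaining values lie within [3.00, 160.60].

2.1, 178.9, 221.1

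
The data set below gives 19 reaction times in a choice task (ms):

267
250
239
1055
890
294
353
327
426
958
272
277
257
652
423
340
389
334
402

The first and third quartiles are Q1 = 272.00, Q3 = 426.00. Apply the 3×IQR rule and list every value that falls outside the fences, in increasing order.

IQR = Q3 − Q1 = 426.00 − 272.00 = 154.00.
Lower fence = Q1 − 3·IQR = 272.00 − 462.00 = -190.00.
Upper fence = Q3 + 3·IQR = 426.00 + 462.00 = 888.00.
890 > 888.00 → outlier.
958 > 888.00 → outlier.
1055 > 888.00 → outlier.
All remaining values lie within [-190.00, 888.00].

890, 958, 1055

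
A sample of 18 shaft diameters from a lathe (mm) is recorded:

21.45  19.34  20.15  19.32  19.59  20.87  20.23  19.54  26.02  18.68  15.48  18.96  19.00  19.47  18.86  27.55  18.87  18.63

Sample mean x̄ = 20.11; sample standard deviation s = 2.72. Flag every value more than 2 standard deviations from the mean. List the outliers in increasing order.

Cutoffs at x̄ ± 2s: 20.11 ± 2·2.72 = [14.67, 25.55].
26.02: z = 2.17, |z| > 2 → outlier.
27.55: z = 2.74, |z| > 2 → outlier.
Every other value lies within [14.67, 25.55].

26.02, 27.55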